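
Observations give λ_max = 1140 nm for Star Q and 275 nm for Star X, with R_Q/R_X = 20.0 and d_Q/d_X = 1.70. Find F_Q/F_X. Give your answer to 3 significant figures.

0.469

Wien's law: T_Q/T_X = λ_X/λ_Q = 275/1140 = 0.2412.
L_Q/L_X = (R_Q/R_X)²(T_Q/T_X)⁴ = (20.0)²(0.2412)⁴ = 1.354.
F_Q/F_X = (L_Q/L_X)/(d_Q/d_X)² = 1.354/(1.70)² = 0.4687.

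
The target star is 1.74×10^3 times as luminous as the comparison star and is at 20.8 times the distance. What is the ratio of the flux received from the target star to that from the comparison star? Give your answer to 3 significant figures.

4.02

F = L/(4πd²), so F_t/F_c = (L_t/L_c) / (d_t/d_c)²
= 1.74×10^3 / (20.8)² = 1.74×10^3 / 432.6 = 4.022.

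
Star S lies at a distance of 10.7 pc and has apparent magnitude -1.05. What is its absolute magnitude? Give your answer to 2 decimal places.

M = m − 5 log₁₀(d/10 pc) = -1.05 − 5 log₁₀(10.7/10)
  = -1.05 − 5 × 0.029 = -1.05 − 0.15 = -1.20.

-1.20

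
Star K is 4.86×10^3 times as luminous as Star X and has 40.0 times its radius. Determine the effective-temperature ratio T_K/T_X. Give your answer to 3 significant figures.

1.32

L ∝ R²T⁴ gives T ∝ (L/R²)^(1/4), so
T_K/T_X = (4.86×10^3 / 40.0²)^(1/4) = (3.038)^(1/4) = 1.320.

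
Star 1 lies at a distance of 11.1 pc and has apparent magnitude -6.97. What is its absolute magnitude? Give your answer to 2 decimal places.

-7.20

M = m − 5 log₁₀(d/10 pc) = -6.97 − 5 log₁₀(11.1/10)
  = -6.97 − 5 × 0.045 = -6.97 − 0.23 = -7.20.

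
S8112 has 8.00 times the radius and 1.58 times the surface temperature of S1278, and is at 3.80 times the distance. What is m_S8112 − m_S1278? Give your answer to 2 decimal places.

-3.60

L_S8112/L_S1278 = (8.00)²(1.58)⁴ = 398.8.
F_S8112/F_S1278 = (L_S8112/L_S1278)/(d_S8112/d_S1278)² = 398.8/14.44 = 27.62.
m_S8112 − m_S1278 = −2.5 log₁₀(27.62) = -3.60.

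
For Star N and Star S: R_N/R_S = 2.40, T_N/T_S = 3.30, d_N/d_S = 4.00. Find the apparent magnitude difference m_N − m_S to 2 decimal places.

L_N/L_S = (2.40)²(3.30)⁴ = 683.1.
F_N/F_S = (L_N/L_S)/(d_N/d_S)² = 683.1/16.00 = 42.69.
m_N − m_S = −2.5 log₁₀(42.69) = -4.08.

-4.08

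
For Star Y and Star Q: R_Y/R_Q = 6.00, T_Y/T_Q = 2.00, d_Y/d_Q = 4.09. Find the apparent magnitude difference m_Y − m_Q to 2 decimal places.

L_Y/L_Q = (6.00)²(2.00)⁴ = 576.0.
F_Y/F_Q = (L_Y/L_Q)/(d_Y/d_Q)² = 576.0/16.73 = 34.43.
m_Y − m_Q = −2.5 log₁₀(34.43) = -3.84.

-3.84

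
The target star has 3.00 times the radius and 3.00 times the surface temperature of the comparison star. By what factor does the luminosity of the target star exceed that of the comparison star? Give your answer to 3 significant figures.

729

From the Stefan–Boltzmann law, L ∝ R²T⁴, so
L_t/L_c = (R_t/R_c)² (T_t/T_c)⁴ = (3.00)² × (3.00)⁴ = 9.000 × 81.00 = 729.0.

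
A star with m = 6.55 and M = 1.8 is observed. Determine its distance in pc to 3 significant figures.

89.1 pc

m − M = 5 log₁₀(d/10 pc)
6.55 − (1.8) = 4.75 = 5 log₁₀(d/10)
d = 10 × 10^(4.75/5) = 10 × 10^0.950 = 89.13 pc.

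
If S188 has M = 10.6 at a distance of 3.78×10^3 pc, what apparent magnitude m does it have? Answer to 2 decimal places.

23.49

m = M + 5 log₁₀(d/10 pc) = 10.6 + 5 log₁₀(3.78×10^3/10)
  = 10.6 + 5 × 2.577 = 10.6 + 12.89 = 23.49.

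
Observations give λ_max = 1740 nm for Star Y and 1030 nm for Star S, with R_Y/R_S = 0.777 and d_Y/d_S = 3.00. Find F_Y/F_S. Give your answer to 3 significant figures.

0.00824

Wien's law: T_Y/T_S = λ_S/λ_Y = 1030/1740 = 0.5920.
L_Y/L_S = (R_Y/R_S)²(T_Y/T_S)⁴ = (0.777)²(0.5920)⁴ = 0.07413.
F_Y/F_S = (L_Y/L_S)/(d_Y/d_S)² = 0.07413/(3.00)² = 0.008237.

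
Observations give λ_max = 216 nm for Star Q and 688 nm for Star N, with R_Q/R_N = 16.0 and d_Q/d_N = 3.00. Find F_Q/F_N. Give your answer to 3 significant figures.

Wien's law: T_Q/T_N = λ_N/λ_Q = 688/216 = 3.185.
L_Q/L_N = (R_Q/R_N)²(T_Q/T_N)⁴ = (16.0)²(3.185)⁴ = 2.635×10^4.
F_Q/F_N = (L_Q/L_N)/(d_Q/d_N)² = 2.635×10^4/(3.00)² = 2928.

2.93×10^3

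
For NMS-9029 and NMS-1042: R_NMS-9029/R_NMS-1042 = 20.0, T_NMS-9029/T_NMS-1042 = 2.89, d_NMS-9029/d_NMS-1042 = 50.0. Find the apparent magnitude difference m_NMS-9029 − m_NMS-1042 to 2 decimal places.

-2.62

L_NMS-9029/L_NMS-1042 = (20.0)²(2.89)⁴ = 2.790×10^4.
F_NMS-9029/F_NMS-1042 = (L_NMS-9029/L_NMS-1042)/(d_NMS-9029/d_NMS-1042)² = 2.790×10^4/2500 = 11.16.
m_NMS-9029 − m_NMS-1042 = −2.5 log₁₀(11.16) = -2.62.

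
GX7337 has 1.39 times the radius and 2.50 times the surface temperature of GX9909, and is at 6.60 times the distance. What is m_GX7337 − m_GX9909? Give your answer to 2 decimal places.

L_GX7337/L_GX9909 = (1.39)²(2.50)⁴ = 75.47.
F_GX7337/F_GX9909 = (L_GX7337/L_GX9909)/(d_GX7337/d_GX9909)² = 75.47/43.56 = 1.733.
m_GX7337 − m_GX9909 = −2.5 log₁₀(1.733) = -0.60.

-0.60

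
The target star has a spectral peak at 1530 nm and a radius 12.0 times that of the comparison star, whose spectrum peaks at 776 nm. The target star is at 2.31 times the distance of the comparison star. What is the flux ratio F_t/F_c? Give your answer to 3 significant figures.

1.79

Wien's law: T_t/T_c = λ_c/λ_t = 776/1530 = 0.5072.
L_t/L_c = (R_t/R_c)²(T_t/T_c)⁴ = (12.0)²(0.5072)⁴ = 9.529.
F_t/F_c = (L_t/L_c)/(d_t/d_c)² = 9.529/(2.31)² = 1.786.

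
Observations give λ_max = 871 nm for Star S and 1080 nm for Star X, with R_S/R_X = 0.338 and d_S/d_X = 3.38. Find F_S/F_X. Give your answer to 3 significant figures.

Wien's law: T_S/T_X = λ_X/λ_S = 1080/871 = 1.240.
L_S/L_X = (R_S/R_X)²(T_S/T_X)⁴ = (0.338)²(1.240)⁴ = 0.2701.
F_S/F_X = (L_S/L_X)/(d_S/d_X)² = 0.2701/(3.38)² = 0.02364.

0.0236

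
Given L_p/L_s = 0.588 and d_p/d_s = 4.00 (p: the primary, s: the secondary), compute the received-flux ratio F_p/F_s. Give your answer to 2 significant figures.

0.037

F = L/(4πd²), so F_p/F_s = (L_p/L_s) / (d_p/d_s)²
= 0.588 / (4.00)² = 0.588 / 16.00 = 0.03675.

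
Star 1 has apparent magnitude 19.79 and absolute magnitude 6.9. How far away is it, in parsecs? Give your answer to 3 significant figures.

m − M = 5 log₁₀(d/10 pc)
19.79 − (6.9) = 12.89 = 5 log₁₀(d/10)
d = 10 × 10^(12.89/5) = 10 × 10^2.578 = 3784 pc.

3.78×10^3 pc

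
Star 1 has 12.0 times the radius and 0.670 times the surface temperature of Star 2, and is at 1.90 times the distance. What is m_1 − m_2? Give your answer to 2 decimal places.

L_1/L_2 = (12.0)²(0.670)⁴ = 29.02.
F_1/F_2 = (L_1/L_2)/(d_1/d_2)² = 29.02/3.610 = 8.038.
m_1 − m_2 = −2.5 log₁₀(8.038) = -2.26.

-2.26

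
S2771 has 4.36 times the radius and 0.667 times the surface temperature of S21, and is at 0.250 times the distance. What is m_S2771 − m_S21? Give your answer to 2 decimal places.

L_S2771/L_S21 = (4.36)²(0.667)⁴ = 3.762.
F_S2771/F_S21 = (L_S2771/L_S21)/(d_S2771/d_S21)² = 3.762/0.06250 = 60.20.
m_S2771 − m_S21 = −2.5 log₁₀(60.20) = -4.45.

-4.45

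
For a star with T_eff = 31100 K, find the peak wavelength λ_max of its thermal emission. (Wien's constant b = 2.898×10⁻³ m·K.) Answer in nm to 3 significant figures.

λ_max = b/T = 2.898×10⁻³ / 31100 = 9.32×10^-8 m = 93.18 nm.

93.2 nm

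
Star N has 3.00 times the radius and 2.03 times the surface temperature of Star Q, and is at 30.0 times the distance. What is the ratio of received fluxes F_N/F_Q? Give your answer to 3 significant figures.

L_N/L_Q = (R_N/R_Q)²(T_N/T_Q)⁴ = (3.00)² × (2.03)⁴ = 152.8.
F_N/F_Q = (L_N/L_Q)/(d_N/d_Q)² = 152.8 / (30.0)² = 0.1698.

0.170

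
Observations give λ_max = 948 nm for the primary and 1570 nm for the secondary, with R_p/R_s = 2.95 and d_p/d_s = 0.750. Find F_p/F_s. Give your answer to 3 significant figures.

116

Wien's law: T_p/T_s = λ_s/λ_p = 1570/948 = 1.656.
L_p/L_s = (R_p/R_s)²(T_p/T_s)⁴ = (2.95)²(1.656)⁴ = 65.47.
F_p/F_s = (L_p/L_s)/(d_p/d_s)² = 65.47/(0.750)² = 116.4.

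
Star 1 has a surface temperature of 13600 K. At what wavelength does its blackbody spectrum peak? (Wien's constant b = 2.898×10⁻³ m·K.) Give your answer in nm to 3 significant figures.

λ_max = b/T = 2.898×10⁻³ / 13600 = 2.13×10^-7 m = 213.1 nm.

213 nm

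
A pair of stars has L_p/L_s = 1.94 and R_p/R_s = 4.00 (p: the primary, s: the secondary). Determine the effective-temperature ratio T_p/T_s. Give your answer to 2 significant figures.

L ∝ R²T⁴ gives T ∝ (L/R²)^(1/4), so
T_p/T_s = (1.94 / 4.00²)^(1/4) = (0.1212)^(1/4) = 0.5901.

0.59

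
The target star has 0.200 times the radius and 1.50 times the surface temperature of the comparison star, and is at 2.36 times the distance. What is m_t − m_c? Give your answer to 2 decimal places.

3.60

L_t/L_c = (0.200)²(1.50)⁴ = 0.2025.
F_t/F_c = (L_t/L_c)/(d_t/d_c)² = 0.2025/5.570 = 0.03636.
m_t − m_c = −2.5 log₁₀(0.03636) = 3.60.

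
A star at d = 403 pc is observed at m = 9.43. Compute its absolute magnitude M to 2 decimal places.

M = m − 5 log₁₀(d/10 pc) = 9.43 − 5 log₁₀(403/10)
  = 9.43 − 5 × 1.605 = 9.43 − 8.03 = 1.40.

1.40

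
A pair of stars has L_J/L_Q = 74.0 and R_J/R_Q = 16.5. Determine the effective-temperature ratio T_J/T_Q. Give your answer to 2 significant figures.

0.72

L ∝ R²T⁴ gives T ∝ (L/R²)^(1/4), so
T_J/T_Q = (74.0 / 16.5²)^(1/4) = (0.2718)^(1/4) = 0.7220.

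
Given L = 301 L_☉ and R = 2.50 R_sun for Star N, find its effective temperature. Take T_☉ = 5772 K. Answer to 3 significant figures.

1.52×10^4 K

T/T_☉ = (L/L_☉)^(1/4) / (R/R_☉)^(1/2)
T = 5772 × (301)^(1/4) / √(2.50) = 5772 × 4.165 / 1.581 = 1.521×10^4 K.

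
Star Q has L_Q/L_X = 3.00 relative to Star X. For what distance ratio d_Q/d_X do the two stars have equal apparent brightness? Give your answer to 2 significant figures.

1.7

Equal flux requires L_Q/d_Q² = L_X/d_X², so d_Q/d_X = √(L_Q/L_X)
= √(3.00) = 1.732.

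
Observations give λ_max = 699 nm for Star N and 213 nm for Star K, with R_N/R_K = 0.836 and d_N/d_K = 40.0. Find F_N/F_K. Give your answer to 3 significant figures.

Wien's law: T_N/T_K = λ_K/λ_N = 213/699 = 0.3047.
L_N/L_K = (R_N/R_K)²(T_N/T_K)⁴ = (0.836)²(0.3047)⁴ = 0.006026.
F_N/F_K = (L_N/L_K)/(d_N/d_K)² = 0.006026/(40.0)² = 3.766×10^-6.

3.77×10^-6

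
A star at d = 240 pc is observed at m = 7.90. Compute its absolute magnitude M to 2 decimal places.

1.00

M = m − 5 log₁₀(d/10 pc) = 7.90 − 5 log₁₀(240/10)
  = 7.90 − 5 × 1.380 = 7.90 − 6.90 = 1.00.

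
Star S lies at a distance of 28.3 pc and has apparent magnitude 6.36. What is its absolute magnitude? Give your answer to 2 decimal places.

4.10

M = m − 5 log₁₀(d/10 pc) = 6.36 − 5 log₁₀(28.3/10)
  = 6.36 − 5 × 0.452 = 6.36 − 2.26 = 4.10.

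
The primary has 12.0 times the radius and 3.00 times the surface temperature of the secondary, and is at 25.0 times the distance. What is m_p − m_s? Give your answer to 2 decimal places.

L_p/L_s = (12.0)²(3.00)⁴ = 1.166×10^4.
F_p/F_s = (L_p/L_s)/(d_p/d_s)² = 1.166×10^4/625.0 = 18.66.
m_p − m_s = −2.5 log₁₀(18.66) = -3.18.

-3.18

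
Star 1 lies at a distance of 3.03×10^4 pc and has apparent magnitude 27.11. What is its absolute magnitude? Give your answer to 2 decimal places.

9.70

M = m − 5 log₁₀(d/10 pc) = 27.11 − 5 log₁₀(3.03×10^4/10)
  = 27.11 − 5 × 3.481 = 27.11 − 17.41 = 9.70.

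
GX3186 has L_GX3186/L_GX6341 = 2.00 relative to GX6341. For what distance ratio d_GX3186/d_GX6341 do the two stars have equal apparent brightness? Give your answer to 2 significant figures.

Equal flux requires L_GX3186/d_GX3186² = L_GX6341/d_GX6341², so d_GX3186/d_GX6341 = √(L_GX3186/L_GX6341)
= √(2.00) = 1.414.

1.4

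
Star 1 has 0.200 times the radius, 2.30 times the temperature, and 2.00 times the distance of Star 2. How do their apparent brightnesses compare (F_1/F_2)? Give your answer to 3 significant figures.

L_1/L_2 = (R_1/R_2)²(T_1/T_2)⁴ = (0.200)² × (2.30)⁴ = 1.119.
F_1/F_2 = (L_1/L_2)/(d_1/d_2)² = 1.119 / (2.00)² = 0.2798.

0.280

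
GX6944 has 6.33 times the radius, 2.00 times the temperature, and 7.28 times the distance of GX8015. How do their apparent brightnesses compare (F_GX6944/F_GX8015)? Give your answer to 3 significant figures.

12.1

L_GX6944/L_GX8015 = (R_GX6944/R_GX8015)²(T_GX6944/T_GX8015)⁴ = (6.33)² × (2.00)⁴ = 641.1.
F_GX6944/F_GX8015 = (L_GX6944/L_GX8015)/(d_GX6944/d_GX8015)² = 641.1 / (7.28)² = 12.10.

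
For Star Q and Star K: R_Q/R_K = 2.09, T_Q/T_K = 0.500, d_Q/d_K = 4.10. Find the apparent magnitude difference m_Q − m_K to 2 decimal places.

4.47

L_Q/L_K = (2.09)²(0.500)⁴ = 0.2730.
F_Q/F_K = (L_Q/L_K)/(d_Q/d_K)² = 0.2730/16.81 = 0.01624.
m_Q − m_K = −2.5 log₁₀(0.01624) = 4.47.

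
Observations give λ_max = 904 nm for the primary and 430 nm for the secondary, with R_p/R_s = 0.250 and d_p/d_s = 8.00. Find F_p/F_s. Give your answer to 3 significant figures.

5.00×10^-5

Wien's law: T_p/T_s = λ_s/λ_p = 430/904 = 0.4757.
L_p/L_s = (R_p/R_s)²(T_p/T_s)⁴ = (0.250)²(0.4757)⁴ = 0.003199.
F_p/F_s = (L_p/L_s)/(d_p/d_s)² = 0.003199/(8.00)² = 4.999×10^-5.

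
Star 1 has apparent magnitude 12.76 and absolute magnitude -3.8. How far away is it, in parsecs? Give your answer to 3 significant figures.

m − M = 5 log₁₀(d/10 pc)
12.76 − (-3.8) = 16.56 = 5 log₁₀(d/10)
d = 10 × 10^(16.56/5) = 10 × 10^3.312 = 2.051×10^4 pc.

2.05×10^4 pc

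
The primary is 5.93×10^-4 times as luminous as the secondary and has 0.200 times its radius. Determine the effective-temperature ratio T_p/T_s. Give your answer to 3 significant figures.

L ∝ R²T⁴ gives T ∝ (L/R²)^(1/4), so
T_p/T_s = (5.93×10^-4 / 0.200²)^(1/4) = (0.01482)^(1/4) = 0.3489.

0.349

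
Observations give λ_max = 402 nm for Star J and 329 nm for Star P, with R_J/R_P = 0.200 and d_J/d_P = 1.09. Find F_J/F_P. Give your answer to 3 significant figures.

0.0151

Wien's law: T_J/T_P = λ_P/λ_J = 329/402 = 0.8184.
L_J/L_P = (R_J/R_P)²(T_J/T_P)⁴ = (0.200)²(0.8184)⁴ = 0.01794.
F_J/F_P = (L_J/L_P)/(d_J/d_P)² = 0.01794/(1.09)² = 0.01510.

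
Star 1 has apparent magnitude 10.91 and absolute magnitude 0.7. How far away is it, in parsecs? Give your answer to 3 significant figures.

m − M = 5 log₁₀(d/10 pc)
10.91 − (0.7) = 10.21 = 5 log₁₀(d/10)
d = 10 × 10^(10.21/5) = 10 × 10^2.042 = 1102 pc.

1.10×10^3 pc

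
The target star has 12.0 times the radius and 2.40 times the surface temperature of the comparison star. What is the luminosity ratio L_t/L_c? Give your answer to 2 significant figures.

From the Stefan–Boltzmann law, L ∝ R²T⁴, so
L_t/L_c = (R_t/R_c)² (T_t/T_c)⁴ = (12.0)² × (2.40)⁴ = 144.0 × 33.18 = 4778.

4.8×10^3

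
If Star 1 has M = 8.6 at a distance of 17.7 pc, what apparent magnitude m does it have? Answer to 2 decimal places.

m = M + 5 log₁₀(d/10 pc) = 8.6 + 5 log₁₀(17.7/10)
  = 8.6 + 5 × 0.248 = 8.6 + 1.24 = 9.84.

9.84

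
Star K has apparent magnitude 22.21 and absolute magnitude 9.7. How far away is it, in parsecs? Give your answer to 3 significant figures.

m − M = 5 log₁₀(d/10 pc)
22.21 − (9.7) = 12.51 = 5 log₁₀(d/10)
d = 10 × 10^(12.51/5) = 10 × 10^2.502 = 3177 pc.

3.18×10^3 pc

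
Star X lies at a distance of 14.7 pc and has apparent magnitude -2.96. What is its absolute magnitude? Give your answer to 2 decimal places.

-3.80

M = m − 5 log₁₀(d/10 pc) = -2.96 − 5 log₁₀(14.7/10)
  = -2.96 − 5 × 0.167 = -2.96 − 0.84 = -3.80.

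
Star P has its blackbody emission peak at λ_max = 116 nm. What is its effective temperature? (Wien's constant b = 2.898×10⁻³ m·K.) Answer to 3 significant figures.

2.50×10^4 K

T = b/λ_max = 2.898×10⁻³ / (116×10⁻⁹) = 2.498×10^4 K.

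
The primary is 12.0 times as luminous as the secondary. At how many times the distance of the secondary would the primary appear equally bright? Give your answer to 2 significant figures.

3.5

Equal flux requires L_p/d_p² = L_s/d_s², so d_p/d_s = √(L_p/L_s)
= √(12.0) = 3.464.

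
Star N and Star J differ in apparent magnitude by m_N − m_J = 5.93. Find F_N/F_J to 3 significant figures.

F_N/F_J = 10^(−(m_N − m_J)/2.5) = 10^(-5.93/2.5) = 10^-2.372 = 0.004246.

0.00425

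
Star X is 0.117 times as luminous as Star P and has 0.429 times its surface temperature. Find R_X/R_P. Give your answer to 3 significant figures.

L ∝ R²T⁴ gives R ∝ √L / T², so
R_X/R_P = √(0.117) / (0.429)² = 0.3421 / 0.1840 = 1.859.

1.86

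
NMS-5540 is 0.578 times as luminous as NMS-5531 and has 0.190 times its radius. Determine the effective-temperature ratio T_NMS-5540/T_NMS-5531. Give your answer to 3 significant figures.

2.00

L ∝ R²T⁴ gives T ∝ (L/R²)^(1/4), so
T_NMS-5540/T_NMS-5531 = (0.578 / 0.190²)^(1/4) = (16.01)^(1/4) = 2.000.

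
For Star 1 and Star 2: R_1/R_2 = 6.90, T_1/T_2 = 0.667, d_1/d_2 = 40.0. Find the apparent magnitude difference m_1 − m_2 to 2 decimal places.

5.57

L_1/L_2 = (6.90)²(0.667)⁴ = 9.423.
F_1/F_2 = (L_1/L_2)/(d_1/d_2)² = 9.423/1600 = 0.005890.
m_1 − m_2 = −2.5 log₁₀(0.005890) = 5.57.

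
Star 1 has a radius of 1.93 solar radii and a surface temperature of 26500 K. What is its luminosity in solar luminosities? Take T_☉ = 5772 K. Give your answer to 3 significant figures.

L/L_☉ = (R/R_☉)² (T/T_☉)⁴ = (1.93)² × (26500/5772)⁴
       = 3.725 × (4.591)⁴ = 3.725 × 444.3 = 1655.

1.65×10^3 solar luminosities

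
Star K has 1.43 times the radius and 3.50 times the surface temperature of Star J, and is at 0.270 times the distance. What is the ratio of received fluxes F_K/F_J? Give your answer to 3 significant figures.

L_K/L_J = (R_K/R_J)²(T_K/T_J)⁴ = (1.43)² × (3.50)⁴ = 306.9.
F_K/F_J = (L_K/L_J)/(d_K/d_J)² = 306.9 / (0.270)² = 4209.

4.21×10^3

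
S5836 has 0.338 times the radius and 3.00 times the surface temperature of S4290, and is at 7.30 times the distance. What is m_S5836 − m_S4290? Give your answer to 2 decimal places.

L_S5836/L_S4290 = (0.338)²(3.00)⁴ = 9.254.
F_S5836/F_S4290 = (L_S5836/L_S4290)/(d_S5836/d_S4290)² = 9.254/53.29 = 0.1736.
m_S5836 − m_S4290 = −2.5 log₁₀(0.1736) = 1.90.

1.90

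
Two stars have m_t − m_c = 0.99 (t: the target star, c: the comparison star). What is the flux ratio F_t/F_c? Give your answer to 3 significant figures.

F_t/F_c = 10^(−(m_t − m_c)/2.5) = 10^(-0.99/2.5) = 10^-0.396 = 0.4018.

0.402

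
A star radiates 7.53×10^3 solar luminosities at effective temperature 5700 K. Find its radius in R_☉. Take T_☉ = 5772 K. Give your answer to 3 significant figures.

89.0 R_☉

R/R_☉ = √(L/L_☉) / (T/T_☉)² = √(7.53×10^3) / (0.9875)²
       = 86.78 / 0.9752 = 88.98.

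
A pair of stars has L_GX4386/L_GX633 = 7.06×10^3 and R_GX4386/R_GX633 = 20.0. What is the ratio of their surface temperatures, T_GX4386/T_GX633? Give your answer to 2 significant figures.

L ∝ R²T⁴ gives T ∝ (L/R²)^(1/4), so
T_GX4386/T_GX633 = (7.06×10^3 / 20.0²)^(1/4) = (17.65)^(1/4) = 2.050.

2.0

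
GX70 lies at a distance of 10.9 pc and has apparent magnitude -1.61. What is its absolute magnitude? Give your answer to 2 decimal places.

M = m − 5 log₁₀(d/10 pc) = -1.61 − 5 log₁₀(10.9/10)
  = -1.61 − 5 × 0.037 = -1.61 − 0.19 = -1.80.

-1.80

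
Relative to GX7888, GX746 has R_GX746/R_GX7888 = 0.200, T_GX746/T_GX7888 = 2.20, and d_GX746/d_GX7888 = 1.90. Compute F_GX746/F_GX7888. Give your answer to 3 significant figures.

0.260

L_GX746/L_GX7888 = (R_GX746/R_GX7888)²(T_GX746/T_GX7888)⁴ = (0.200)² × (2.20)⁴ = 0.9370.
F_GX746/F_GX7888 = (L_GX746/L_GX7888)/(d_GX746/d_GX7888)² = 0.9370 / (1.90)² = 0.2596.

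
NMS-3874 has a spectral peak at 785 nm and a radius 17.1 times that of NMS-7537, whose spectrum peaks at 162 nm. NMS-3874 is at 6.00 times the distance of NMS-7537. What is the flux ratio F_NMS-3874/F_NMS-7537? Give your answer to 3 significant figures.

Wien's law: T_NMS-3874/T_NMS-7537 = λ_NMS-7537/λ_NMS-3874 = 162/785 = 0.2064.
L_NMS-3874/L_NMS-7537 = (R_NMS-3874/R_NMS-7537)²(T_NMS-3874/T_NMS-7537)⁴ = (17.1)²(0.2064)⁴ = 0.5304.
F_NMS-3874/F_NMS-7537 = (L_NMS-3874/L_NMS-7537)/(d_NMS-3874/d_NMS-7537)² = 0.5304/(6.00)² = 0.01473.

0.0147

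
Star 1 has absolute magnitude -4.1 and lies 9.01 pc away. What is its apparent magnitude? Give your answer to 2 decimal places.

-4.33

m = M + 5 log₁₀(d/10 pc) = -4.1 + 5 log₁₀(9.01/10)
  = -4.1 + 5 × -0.045 = -4.1 + -0.23 = -4.33.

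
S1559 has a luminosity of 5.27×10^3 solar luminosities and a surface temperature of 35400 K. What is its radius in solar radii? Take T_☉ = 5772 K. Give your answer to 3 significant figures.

1.93 solar radii

R/R_☉ = √(L/L_☉) / (T/T_☉)² = √(5.27×10^3) / (6.133)²
       = 72.59 / 37.61 = 1.930.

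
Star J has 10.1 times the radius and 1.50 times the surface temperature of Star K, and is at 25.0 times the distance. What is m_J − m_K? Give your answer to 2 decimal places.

0.21

L_J/L_K = (10.1)²(1.50)⁴ = 516.4.
F_J/F_K = (L_J/L_K)/(d_J/d_K)² = 516.4/625.0 = 0.8263.
m_J − m_K = −2.5 log₁₀(0.8263) = 0.21.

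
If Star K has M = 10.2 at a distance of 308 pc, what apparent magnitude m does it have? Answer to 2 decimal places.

m = M + 5 log₁₀(d/10 pc) = 10.2 + 5 log₁₀(308/10)
  = 10.2 + 5 × 1.489 = 10.2 + 7.44 = 17.64.

17.64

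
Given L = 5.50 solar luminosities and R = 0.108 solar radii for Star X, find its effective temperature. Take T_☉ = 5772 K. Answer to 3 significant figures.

T/T_☉ = (L/L_☉)^(1/4) / (R/R_☉)^(1/2)
T = 5772 × (5.50)^(1/4) / √(0.108) = 5772 × 1.531 / 0.3286 = 2.690×10^4 K.

2.69×10^4 K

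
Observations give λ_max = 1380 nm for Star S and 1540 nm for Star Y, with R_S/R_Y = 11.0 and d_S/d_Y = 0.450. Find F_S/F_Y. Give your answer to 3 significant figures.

Wien's law: T_S/T_Y = λ_Y/λ_S = 1540/1380 = 1.116.
L_S/L_Y = (R_S/R_Y)²(T_S/T_Y)⁴ = (11.0)²(1.116)⁴ = 187.7.
F_S/F_Y = (L_S/L_Y)/(d_S/d_Y)² = 187.7/(0.450)² = 926.7.

927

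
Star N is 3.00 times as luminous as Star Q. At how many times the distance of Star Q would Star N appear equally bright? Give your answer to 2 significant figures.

1.7

Equal flux requires L_N/d_N² = L_Q/d_Q², so d_N/d_Q = √(L_N/L_Q)
= √(3.00) = 1.732.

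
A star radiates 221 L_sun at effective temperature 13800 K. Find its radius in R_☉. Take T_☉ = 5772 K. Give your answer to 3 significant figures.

R/R_☉ = √(L/L_☉) / (T/T_☉)² = √(221) / (2.391)²
       = 14.87 / 5.716 = 2.601.

2.60 R_☉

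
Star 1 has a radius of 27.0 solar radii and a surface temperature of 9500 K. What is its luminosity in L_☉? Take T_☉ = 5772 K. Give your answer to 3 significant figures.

5.35×10^3 L_☉

L/L_☉ = (R/R_☉)² (T/T_☉)⁴ = (27.0)² × (9500/5772)⁴
       = 729.0 × (1.646)⁴ = 729.0 × 7.338 = 5350.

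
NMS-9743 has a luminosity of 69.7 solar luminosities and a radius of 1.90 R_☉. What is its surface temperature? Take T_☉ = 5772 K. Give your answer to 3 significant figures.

1.21×10^4 K

T/T_☉ = (L/L_☉)^(1/4) / (R/R_☉)^(1/2)
T = 5772 × (69.7)^(1/4) / √(1.90) = 5772 × 2.889 / 1.378 = 1.210×10^4 K.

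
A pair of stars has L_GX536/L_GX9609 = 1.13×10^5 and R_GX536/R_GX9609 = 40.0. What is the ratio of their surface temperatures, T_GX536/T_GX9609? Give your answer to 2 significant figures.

L ∝ R²T⁴ gives T ∝ (L/R²)^(1/4), so
T_GX536/T_GX9609 = (1.13×10^5 / 40.0²)^(1/4) = (70.62)^(1/4) = 2.899.

2.9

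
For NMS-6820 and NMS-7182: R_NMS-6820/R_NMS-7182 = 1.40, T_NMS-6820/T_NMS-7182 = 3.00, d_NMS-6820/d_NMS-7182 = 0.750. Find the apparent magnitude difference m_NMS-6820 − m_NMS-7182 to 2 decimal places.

L_NMS-6820/L_NMS-7182 = (1.40)²(3.00)⁴ = 158.8.
F_NMS-6820/F_NMS-7182 = (L_NMS-6820/L_NMS-7182)/(d_NMS-6820/d_NMS-7182)² = 158.8/0.5625 = 282.2.
m_NMS-6820 − m_NMS-7182 = −2.5 log₁₀(282.2) = -6.13.

-6.13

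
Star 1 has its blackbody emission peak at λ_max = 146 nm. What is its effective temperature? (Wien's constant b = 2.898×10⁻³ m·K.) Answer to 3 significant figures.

1.98×10^4 K

T = b/λ_max = 2.898×10⁻³ / (146×10⁻⁹) = 1.985×10^4 K.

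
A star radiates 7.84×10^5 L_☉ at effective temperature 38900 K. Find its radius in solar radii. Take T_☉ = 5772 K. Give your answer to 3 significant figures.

R/R_☉ = √(L/L_☉) / (T/T_☉)² = √(7.84×10^5) / (6.739)²
       = 885.4 / 45.42 = 19.49.

19.5 solar radii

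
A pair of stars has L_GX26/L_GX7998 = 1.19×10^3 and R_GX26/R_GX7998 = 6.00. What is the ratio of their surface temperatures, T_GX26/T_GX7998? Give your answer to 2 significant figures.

L ∝ R²T⁴ gives T ∝ (L/R²)^(1/4), so
T_GX26/T_GX7998 = (1.19×10^3 / 6.00²)^(1/4) = (33.06)^(1/4) = 2.398.

2.4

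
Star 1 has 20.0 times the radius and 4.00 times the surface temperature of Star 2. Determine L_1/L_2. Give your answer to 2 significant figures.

1.0×10^5

From the Stefan–Boltzmann law, L ∝ R²T⁴, so
L_1/L_2 = (R_1/R_2)² (T_1/T_2)⁴ = (20.0)² × (4.00)⁴ = 400.0 × 256.0 = 1.024×10^5.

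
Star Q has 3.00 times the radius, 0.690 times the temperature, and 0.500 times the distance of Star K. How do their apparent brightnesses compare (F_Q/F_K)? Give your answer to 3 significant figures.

8.16

L_Q/L_K = (R_Q/R_K)²(T_Q/T_K)⁴ = (3.00)² × (0.690)⁴ = 2.040.
F_Q/F_K = (L_Q/L_K)/(d_Q/d_K)² = 2.040 / (0.500)² = 8.160.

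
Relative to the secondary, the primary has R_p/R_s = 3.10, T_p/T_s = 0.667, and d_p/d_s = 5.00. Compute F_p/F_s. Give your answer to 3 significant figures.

L_p/L_s = (R_p/R_s)²(T_p/T_s)⁴ = (3.10)² × (0.667)⁴ = 1.902.
F_p/F_s = (L_p/L_s)/(d_p/d_s)² = 1.902 / (5.00)² = 0.07608.

0.0761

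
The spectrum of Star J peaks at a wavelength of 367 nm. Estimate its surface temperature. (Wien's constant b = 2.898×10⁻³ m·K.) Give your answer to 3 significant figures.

7.90×10^3 K

T = b/λ_max = 2.898×10⁻³ / (367×10⁻⁹) = 7896 K.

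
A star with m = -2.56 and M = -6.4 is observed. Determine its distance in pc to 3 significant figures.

m − M = 5 log₁₀(d/10 pc)
-2.56 − (-6.4) = 3.84 = 5 log₁₀(d/10)
d = 10 × 10^(3.84/5) = 10 × 10^0.768 = 58.61 pc.

58.6 pc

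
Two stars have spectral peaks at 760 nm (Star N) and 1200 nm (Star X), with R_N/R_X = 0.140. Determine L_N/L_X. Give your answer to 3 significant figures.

0.122

Wien's law gives T ∝ 1/λ_max, so T_N/T_X = λ_X/λ_N = 1200/760 = 1.579.
Then L ∝ R²T⁴ gives L_N/L_X = (0.140)² × (1.579)⁴ = 0.01960 × 6.215 = 0.1218.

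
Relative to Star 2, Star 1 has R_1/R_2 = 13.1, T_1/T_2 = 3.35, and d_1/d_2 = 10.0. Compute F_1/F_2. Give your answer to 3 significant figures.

216

L_1/L_2 = (R_1/R_2)²(T_1/T_2)⁴ = (13.1)² × (3.35)⁴ = 2.161×10^4.
F_1/F_2 = (L_1/L_2)/(d_1/d_2)² = 2.161×10^4 / (10.0)² = 216.1.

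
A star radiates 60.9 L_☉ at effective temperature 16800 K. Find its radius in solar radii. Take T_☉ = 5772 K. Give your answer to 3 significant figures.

R/R_☉ = √(L/L_☉) / (T/T_☉)² = √(60.9) / (2.911)²
       = 7.804 / 8.472 = 0.9212.

0.921 solar radii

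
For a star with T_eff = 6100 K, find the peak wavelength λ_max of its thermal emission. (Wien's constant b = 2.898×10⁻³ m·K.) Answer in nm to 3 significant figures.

λ_max = b/T = 2.898×10⁻³ / 6100 = 4.75×10^-7 m = 475.1 nm.

475 nm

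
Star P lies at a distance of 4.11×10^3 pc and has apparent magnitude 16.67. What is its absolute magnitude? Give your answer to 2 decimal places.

M = m − 5 log₁₀(d/10 pc) = 16.67 − 5 log₁₀(4.11×10^3/10)
  = 16.67 − 5 × 2.614 = 16.67 − 13.07 = 3.60.

3.60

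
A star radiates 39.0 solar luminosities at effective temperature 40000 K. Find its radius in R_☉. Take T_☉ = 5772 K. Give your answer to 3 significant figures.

R/R_☉ = √(L/L_☉) / (T/T_☉)² = √(39.0) / (6.930)²
       = 6.245 / 48.02 = 0.1300.

0.130 R_☉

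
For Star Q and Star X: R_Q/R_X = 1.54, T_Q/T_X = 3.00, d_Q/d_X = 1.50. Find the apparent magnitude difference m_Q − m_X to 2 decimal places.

L_Q/L_X = (1.54)²(3.00)⁴ = 192.1.
F_Q/F_X = (L_Q/L_X)/(d_Q/d_X)² = 192.1/2.250 = 85.38.
m_Q − m_X = −2.5 log₁₀(85.38) = -4.83.

-4.83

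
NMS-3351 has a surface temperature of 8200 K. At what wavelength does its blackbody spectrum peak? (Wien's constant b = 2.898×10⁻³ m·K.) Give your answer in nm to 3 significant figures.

λ_max = b/T = 2.898×10⁻³ / 8200 = 3.53×10^-7 m = 353.4 nm.

353 nm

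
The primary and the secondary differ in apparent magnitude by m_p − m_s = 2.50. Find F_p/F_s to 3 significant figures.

0.100

F_p/F_s = 10^(−(m_p − m_s)/2.5) = 10^(-2.50/2.5) = 10^-1.000 = 0.1000.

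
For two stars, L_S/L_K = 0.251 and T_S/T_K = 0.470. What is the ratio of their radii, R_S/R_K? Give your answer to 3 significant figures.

2.27

L ∝ R²T⁴ gives R ∝ √L / T², so
R_S/R_K = √(0.251) / (0.470)² = 0.5010 / 0.2209 = 2.268.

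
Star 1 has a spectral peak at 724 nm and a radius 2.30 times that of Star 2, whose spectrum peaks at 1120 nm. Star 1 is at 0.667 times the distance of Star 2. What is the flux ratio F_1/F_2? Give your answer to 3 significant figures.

68.1

Wien's law: T_1/T_2 = λ_2/λ_1 = 1120/724 = 1.547.
L_1/L_2 = (R_1/R_2)²(T_1/T_2)⁴ = (2.30)²(1.547)⁴ = 30.30.
F_1/F_2 = (L_1/L_2)/(d_1/d_2)² = 30.30/(0.667)² = 68.10.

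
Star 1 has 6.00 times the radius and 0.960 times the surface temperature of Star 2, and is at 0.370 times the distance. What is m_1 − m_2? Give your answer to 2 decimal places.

L_1/L_2 = (6.00)²(0.960)⁴ = 30.58.
F_1/F_2 = (L_1/L_2)/(d_1/d_2)² = 30.58/0.1369 = 223.3.
m_1 − m_2 = −2.5 log₁₀(223.3) = -5.87.

-5.87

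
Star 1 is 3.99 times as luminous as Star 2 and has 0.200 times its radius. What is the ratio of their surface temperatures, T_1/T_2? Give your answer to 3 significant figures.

L ∝ R²T⁴ gives T ∝ (L/R²)^(1/4), so
T_1/T_2 = (3.99 / 0.200²)^(1/4) = (99.75)^(1/4) = 3.160.

3.16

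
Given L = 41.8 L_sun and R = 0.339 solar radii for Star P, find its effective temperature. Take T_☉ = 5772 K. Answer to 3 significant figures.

2.52×10^4 K

T/T_☉ = (L/L_☉)^(1/4) / (R/R_☉)^(1/2)
T = 5772 × (41.8)^(1/4) / √(0.339) = 5772 × 2.543 / 0.5822 = 2.521×10^4 K.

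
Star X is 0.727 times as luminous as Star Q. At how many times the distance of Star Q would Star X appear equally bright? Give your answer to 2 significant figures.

0.85

Equal flux requires L_X/d_X² = L_Q/d_Q², so d_X/d_Q = √(L_X/L_Q)
= √(0.727) = 0.8526.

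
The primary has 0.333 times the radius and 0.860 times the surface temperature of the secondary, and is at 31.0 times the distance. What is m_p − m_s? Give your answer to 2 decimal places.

L_p/L_s = (0.333)²(0.860)⁴ = 0.06066.
F_p/F_s = (L_p/L_s)/(d_p/d_s)² = 0.06066/961.0 = 6.312×10^-5.
m_p − m_s = −2.5 log₁₀(6.312×10^-5) = 10.50.

10.50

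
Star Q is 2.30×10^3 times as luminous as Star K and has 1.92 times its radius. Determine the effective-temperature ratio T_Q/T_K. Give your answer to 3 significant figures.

L ∝ R²T⁴ gives T ∝ (L/R²)^(1/4), so
T_Q/T_K = (2.30×10^3 / 1.92²)^(1/4) = (623.9)^(1/4) = 4.998.

5.00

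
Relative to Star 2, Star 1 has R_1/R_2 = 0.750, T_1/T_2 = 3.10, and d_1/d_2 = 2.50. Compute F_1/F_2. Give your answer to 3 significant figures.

8.31

L_1/L_2 = (R_1/R_2)²(T_1/T_2)⁴ = (0.750)² × (3.10)⁴ = 51.95.
F_1/F_2 = (L_1/L_2)/(d_1/d_2)² = 51.95 / (2.50)² = 8.312.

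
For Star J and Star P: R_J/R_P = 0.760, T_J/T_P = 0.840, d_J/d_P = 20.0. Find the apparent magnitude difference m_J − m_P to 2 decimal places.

L_J/L_P = (0.760)²(0.840)⁴ = 0.2876.
F_J/F_P = (L_J/L_P)/(d_J/d_P)² = 0.2876/400.0 = 7.189×10^-4.
m_J − m_P = −2.5 log₁₀(7.189×10^-4) = 7.86.

7.86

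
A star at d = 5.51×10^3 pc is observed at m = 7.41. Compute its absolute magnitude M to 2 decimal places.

M = m − 5 log₁₀(d/10 pc) = 7.41 − 5 log₁₀(5.51×10^3/10)
  = 7.41 − 5 × 2.741 = 7.41 − 13.71 = -6.30.

-6.30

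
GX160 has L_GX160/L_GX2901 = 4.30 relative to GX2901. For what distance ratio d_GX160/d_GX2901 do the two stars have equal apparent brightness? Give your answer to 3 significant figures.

Equal flux requires L_GX160/d_GX160² = L_GX2901/d_GX2901², so d_GX160/d_GX2901 = √(L_GX160/L_GX2901)
= √(4.30) = 2.074.

2.07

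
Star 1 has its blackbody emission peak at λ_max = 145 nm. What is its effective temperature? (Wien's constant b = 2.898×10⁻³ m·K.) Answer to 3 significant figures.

2.00×10^4 K

T = b/λ_max = 2.898×10⁻³ / (145×10⁻⁹) = 1.999×10^4 K.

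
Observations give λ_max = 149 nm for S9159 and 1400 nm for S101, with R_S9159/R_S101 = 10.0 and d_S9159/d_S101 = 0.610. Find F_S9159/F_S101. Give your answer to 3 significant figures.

2.09×10^6

Wien's law: T_S9159/T_S101 = λ_S101/λ_S9159 = 1400/149 = 9.396.
L_S9159/L_S101 = (R_S9159/R_S101)²(T_S9159/T_S101)⁴ = (10.0)²(9.396)⁴ = 7.794×10^5.
F_S9159/F_S101 = (L_S9159/L_S101)/(d_S9159/d_S101)² = 7.794×10^5/(0.610)² = 2.095×10^6.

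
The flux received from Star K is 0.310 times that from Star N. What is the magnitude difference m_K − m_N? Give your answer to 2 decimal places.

m_K − m_N = −2.5 log₁₀(F_K/F_N) = −2.5 log₁₀(0.310) = −2.5 × (-0.509) = 1.272.

1.27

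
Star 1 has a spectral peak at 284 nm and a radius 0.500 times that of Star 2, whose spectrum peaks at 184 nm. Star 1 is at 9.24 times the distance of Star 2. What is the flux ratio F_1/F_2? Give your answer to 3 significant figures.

Wien's law: T_1/T_2 = λ_2/λ_1 = 184/284 = 0.6479.
L_1/L_2 = (R_1/R_2)²(T_1/T_2)⁴ = (0.500)²(0.6479)⁴ = 0.04405.
F_1/F_2 = (L_1/L_2)/(d_1/d_2)² = 0.04405/(9.24)² = 5.159×10^-4.

5.16×10^-4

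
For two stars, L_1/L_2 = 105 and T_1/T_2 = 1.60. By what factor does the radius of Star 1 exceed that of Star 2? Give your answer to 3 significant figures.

4.00

L ∝ R²T⁴ gives R ∝ √L / T², so
R_1/R_2 = √(105) / (1.60)² = 10.25 / 2.560 = 4.003.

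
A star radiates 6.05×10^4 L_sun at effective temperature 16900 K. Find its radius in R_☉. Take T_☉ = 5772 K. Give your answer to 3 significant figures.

R/R_☉ = √(L/L_☉) / (T/T_☉)² = √(6.05×10^4) / (2.928)²
       = 246.0 / 8.573 = 28.69.

28.7 R_☉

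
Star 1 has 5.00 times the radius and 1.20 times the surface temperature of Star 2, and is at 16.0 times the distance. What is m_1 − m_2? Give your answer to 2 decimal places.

L_1/L_2 = (5.00)²(1.20)⁴ = 51.84.
F_1/F_2 = (L_1/L_2)/(d_1/d_2)² = 51.84/256.0 = 0.2025.
m_1 − m_2 = −2.5 log₁₀(0.2025) = 1.73.

1.73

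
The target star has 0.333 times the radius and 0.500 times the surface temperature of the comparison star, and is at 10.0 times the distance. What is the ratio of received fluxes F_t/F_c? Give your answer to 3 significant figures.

L_t/L_c = (R_t/R_c)²(T_t/T_c)⁴ = (0.333)² × (0.500)⁴ = 0.006931.
F_t/F_c = (L_t/L_c)/(d_t/d_c)² = 0.006931 / (10.0)² = 6.931×10^-5.

6.93×10^-5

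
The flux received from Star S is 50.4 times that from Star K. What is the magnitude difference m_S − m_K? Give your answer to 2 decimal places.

m_S − m_K = −2.5 log₁₀(F_S/F_K) = −2.5 log₁₀(50.4) = −2.5 × (1.702) = -4.256.

-4.26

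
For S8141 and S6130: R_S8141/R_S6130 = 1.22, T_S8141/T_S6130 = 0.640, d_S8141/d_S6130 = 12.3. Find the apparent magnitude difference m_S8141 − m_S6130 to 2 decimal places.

6.96

L_S8141/L_S6130 = (1.22)²(0.640)⁴ = 0.2497.
F_S8141/F_S6130 = (L_S8141/L_S6130)/(d_S8141/d_S6130)² = 0.2497/151.3 = 0.001651.
m_S8141 − m_S6130 = −2.5 log₁₀(0.001651) = 6.96.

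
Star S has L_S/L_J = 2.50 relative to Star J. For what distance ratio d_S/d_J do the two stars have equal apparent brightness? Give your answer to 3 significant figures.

Equal flux requires L_S/d_S² = L_J/d_J², so d_S/d_J = √(L_S/L_J)
= √(2.50) = 1.581.

1.58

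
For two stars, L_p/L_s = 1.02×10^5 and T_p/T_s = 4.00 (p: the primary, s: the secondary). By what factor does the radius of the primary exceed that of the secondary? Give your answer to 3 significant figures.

L ∝ R²T⁴ gives R ∝ √L / T², so
R_p/R_s = √(1.02×10^5) / (4.00)² = 319.4 / 16.00 = 19.96.

20.0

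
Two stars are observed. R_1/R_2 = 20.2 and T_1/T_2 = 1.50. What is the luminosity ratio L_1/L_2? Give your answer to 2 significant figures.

From the Stefan–Boltzmann law, L ∝ R²T⁴, so
L_1/L_2 = (R_1/R_2)² (T_1/T_2)⁴ = (20.2)² × (1.50)⁴ = 408.0 × 5.062 = 2066.

2.1×10^3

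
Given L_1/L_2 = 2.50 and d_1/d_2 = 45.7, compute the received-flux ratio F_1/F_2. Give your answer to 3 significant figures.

F = L/(4πd²), so F_1/F_2 = (L_1/L_2) / (d_1/d_2)²
= 2.50 / (45.7)² = 2.50 / 2088 = 0.001197.

0.00120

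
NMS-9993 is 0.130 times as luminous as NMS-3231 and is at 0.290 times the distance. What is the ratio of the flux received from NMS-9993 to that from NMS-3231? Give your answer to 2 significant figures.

F = L/(4πd²), so F_NMS-9993/F_NMS-3231 = (L_NMS-9993/L_NMS-3231) / (d_NMS-9993/d_NMS-3231)²
= 0.130 / (0.290)² = 0.130 / 0.08410 = 1.546.

1.5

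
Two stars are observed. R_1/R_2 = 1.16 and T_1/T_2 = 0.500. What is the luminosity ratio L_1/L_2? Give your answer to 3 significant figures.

From the Stefan–Boltzmann law, L ∝ R²T⁴, so
L_1/L_2 = (R_1/R_2)² (T_1/T_2)⁴ = (1.16)² × (0.500)⁴ = 1.346 × 0.06250 = 0.08410.

0.0841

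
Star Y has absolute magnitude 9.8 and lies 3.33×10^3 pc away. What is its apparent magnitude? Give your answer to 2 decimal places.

22.41

m = M + 5 log₁₀(d/10 pc) = 9.8 + 5 log₁₀(3.33×10^3/10)
  = 9.8 + 5 × 2.522 = 9.8 + 12.61 = 22.41.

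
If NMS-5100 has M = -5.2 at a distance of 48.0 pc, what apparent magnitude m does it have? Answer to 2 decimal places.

-1.79

m = M + 5 log₁₀(d/10 pc) = -5.2 + 5 log₁₀(48.0/10)
  = -5.2 + 5 × 0.681 = -5.2 + 3.41 = -1.79.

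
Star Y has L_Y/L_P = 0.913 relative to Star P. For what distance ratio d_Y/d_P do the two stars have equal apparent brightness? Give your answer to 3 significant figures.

Equal flux requires L_Y/d_Y² = L_P/d_P², so d_Y/d_P = √(L_Y/L_P)
= √(0.913) = 0.9555.

0.956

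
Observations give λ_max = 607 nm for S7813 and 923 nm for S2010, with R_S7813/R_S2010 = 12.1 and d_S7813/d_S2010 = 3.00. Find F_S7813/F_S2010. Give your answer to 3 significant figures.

87.0

Wien's law: T_S7813/T_S2010 = λ_S2010/λ_S7813 = 923/607 = 1.521.
L_S7813/L_S2010 = (R_S7813/R_S2010)²(T_S7813/T_S2010)⁴ = (12.1)²(1.521)⁴ = 782.7.
F_S7813/F_S2010 = (L_S7813/L_S2010)/(d_S7813/d_S2010)² = 782.7/(3.00)² = 86.97.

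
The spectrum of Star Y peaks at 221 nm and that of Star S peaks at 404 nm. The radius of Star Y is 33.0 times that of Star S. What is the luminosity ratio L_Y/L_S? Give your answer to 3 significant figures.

1.22×10^4

Wien's law gives T ∝ 1/λ_max, so T_Y/T_S = λ_S/λ_Y = 404/221 = 1.828.
Then L ∝ R²T⁴ gives L_Y/L_S = (33.0)² × (1.828)⁴ = 1089 × 11.17 = 1.216×10^4.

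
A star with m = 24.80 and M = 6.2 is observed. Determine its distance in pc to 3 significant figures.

5.25×10^4 pc

m − M = 5 log₁₀(d/10 pc)
24.80 − (6.2) = 18.60 = 5 log₁₀(d/10)
d = 10 × 10^(18.60/5) = 10 × 10^3.720 = 5.248×10^4 pc.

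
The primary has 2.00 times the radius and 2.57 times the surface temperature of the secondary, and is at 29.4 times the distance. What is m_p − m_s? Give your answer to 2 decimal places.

L_p/L_s = (2.00)²(2.57)⁴ = 174.5.
F_p/F_s = (L_p/L_s)/(d_p/d_s)² = 174.5/864.4 = 0.2019.
m_p − m_s = −2.5 log₁₀(0.2019) = 1.74.

1.74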